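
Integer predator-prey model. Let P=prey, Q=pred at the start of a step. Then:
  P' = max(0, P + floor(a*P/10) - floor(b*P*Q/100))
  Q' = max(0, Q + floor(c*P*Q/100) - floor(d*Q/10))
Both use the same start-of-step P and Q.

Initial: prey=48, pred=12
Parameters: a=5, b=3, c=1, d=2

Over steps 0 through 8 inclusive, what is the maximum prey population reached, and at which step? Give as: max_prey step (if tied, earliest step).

Answer: 58 2

Derivation:
Step 1: prey: 48+24-17=55; pred: 12+5-2=15
Step 2: prey: 55+27-24=58; pred: 15+8-3=20
Step 3: prey: 58+29-34=53; pred: 20+11-4=27
Step 4: prey: 53+26-42=37; pred: 27+14-5=36
Step 5: prey: 37+18-39=16; pred: 36+13-7=42
Step 6: prey: 16+8-20=4; pred: 42+6-8=40
Step 7: prey: 4+2-4=2; pred: 40+1-8=33
Step 8: prey: 2+1-1=2; pred: 33+0-6=27
Max prey = 58 at step 2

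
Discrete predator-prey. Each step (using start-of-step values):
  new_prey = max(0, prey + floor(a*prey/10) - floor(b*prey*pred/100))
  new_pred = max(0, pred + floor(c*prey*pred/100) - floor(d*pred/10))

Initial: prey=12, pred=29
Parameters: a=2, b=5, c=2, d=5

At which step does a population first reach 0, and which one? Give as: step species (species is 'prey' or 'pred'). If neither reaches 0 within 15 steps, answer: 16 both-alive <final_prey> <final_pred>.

Answer: 1 prey

Derivation:
Step 1: prey: 12+2-17=0; pred: 29+6-14=21
First extinction: prey at step 1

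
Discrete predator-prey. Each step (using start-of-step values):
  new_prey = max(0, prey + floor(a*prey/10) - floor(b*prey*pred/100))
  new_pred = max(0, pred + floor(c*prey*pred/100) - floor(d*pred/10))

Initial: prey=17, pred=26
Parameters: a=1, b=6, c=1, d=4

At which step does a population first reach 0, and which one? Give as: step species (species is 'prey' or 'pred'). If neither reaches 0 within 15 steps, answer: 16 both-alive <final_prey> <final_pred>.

Step 1: prey: 17+1-26=0; pred: 26+4-10=20
First extinction: prey at step 1

Answer: 1 prey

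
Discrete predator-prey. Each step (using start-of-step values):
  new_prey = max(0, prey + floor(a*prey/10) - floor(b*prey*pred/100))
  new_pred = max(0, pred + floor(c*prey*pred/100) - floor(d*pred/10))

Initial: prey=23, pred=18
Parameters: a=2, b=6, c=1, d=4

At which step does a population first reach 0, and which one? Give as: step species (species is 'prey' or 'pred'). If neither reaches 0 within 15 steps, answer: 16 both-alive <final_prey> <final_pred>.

Answer: 16 both-alive 1 2

Derivation:
Step 1: prey: 23+4-24=3; pred: 18+4-7=15
Step 2: prey: 3+0-2=1; pred: 15+0-6=9
Step 3: prey: 1+0-0=1; pred: 9+0-3=6
Step 4: prey: 1+0-0=1; pred: 6+0-2=4
Step 5: prey: 1+0-0=1; pred: 4+0-1=3
Step 6: prey: 1+0-0=1; pred: 3+0-1=2
Step 7: prey: 1+0-0=1; pred: 2+0-0=2
Steps 8-15: state stable at prey=1, pred=2 (no change)
No extinction within 15 steps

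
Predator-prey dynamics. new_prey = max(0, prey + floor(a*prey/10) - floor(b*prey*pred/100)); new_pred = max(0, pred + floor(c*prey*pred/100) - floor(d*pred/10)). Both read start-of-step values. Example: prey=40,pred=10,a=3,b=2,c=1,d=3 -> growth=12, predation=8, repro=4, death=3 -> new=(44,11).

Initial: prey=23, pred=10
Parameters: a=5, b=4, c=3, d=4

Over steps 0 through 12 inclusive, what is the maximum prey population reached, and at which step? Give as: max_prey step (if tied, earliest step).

Answer: 25 1

Derivation:
Step 1: prey: 23+11-9=25; pred: 10+6-4=12
Step 2: prey: 25+12-12=25; pred: 12+9-4=17
Step 3: prey: 25+12-17=20; pred: 17+12-6=23
Step 4: prey: 20+10-18=12; pred: 23+13-9=27
Step 5: prey: 12+6-12=6; pred: 27+9-10=26
Step 6: prey: 6+3-6=3; pred: 26+4-10=20
Step 7: prey: 3+1-2=2; pred: 20+1-8=13
Step 8: prey: 2+1-1=2; pred: 13+0-5=8
Step 9: prey: 2+1-0=3; pred: 8+0-3=5
Step 10: prey: 3+1-0=4; pred: 5+0-2=3
Step 11: prey: 4+2-0=6; pred: 3+0-1=2
Step 12: prey: 6+3-0=9; pred: 2+0-0=2
Max prey = 25 at step 1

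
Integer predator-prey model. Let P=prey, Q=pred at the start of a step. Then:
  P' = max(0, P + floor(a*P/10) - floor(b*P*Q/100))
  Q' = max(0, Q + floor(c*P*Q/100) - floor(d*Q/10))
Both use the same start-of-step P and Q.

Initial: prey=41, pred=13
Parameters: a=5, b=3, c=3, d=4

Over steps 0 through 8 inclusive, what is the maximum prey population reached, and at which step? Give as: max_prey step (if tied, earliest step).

Step 1: prey: 41+20-15=46; pred: 13+15-5=23
Step 2: prey: 46+23-31=38; pred: 23+31-9=45
Step 3: prey: 38+19-51=6; pred: 45+51-18=78
Step 4: prey: 6+3-14=0; pred: 78+14-31=61
Step 5: prey: 0+0-0=0; pred: 61+0-24=37
Step 6: prey: 0+0-0=0; pred: 37+0-14=23
Step 7: prey: 0+0-0=0; pred: 23+0-9=14
Step 8: prey: 0+0-0=0; pred: 14+0-5=9
Max prey = 46 at step 1

Answer: 46 1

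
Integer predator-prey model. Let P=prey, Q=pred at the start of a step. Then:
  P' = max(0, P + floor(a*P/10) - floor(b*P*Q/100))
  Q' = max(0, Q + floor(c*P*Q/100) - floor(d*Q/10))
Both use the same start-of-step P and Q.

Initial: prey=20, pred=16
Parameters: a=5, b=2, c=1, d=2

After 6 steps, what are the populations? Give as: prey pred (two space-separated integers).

Step 1: prey: 20+10-6=24; pred: 16+3-3=16
Step 2: prey: 24+12-7=29; pred: 16+3-3=16
Step 3: prey: 29+14-9=34; pred: 16+4-3=17
Step 4: prey: 34+17-11=40; pred: 17+5-3=19
Step 5: prey: 40+20-15=45; pred: 19+7-3=23
Step 6: prey: 45+22-20=47; pred: 23+10-4=29

Answer: 47 29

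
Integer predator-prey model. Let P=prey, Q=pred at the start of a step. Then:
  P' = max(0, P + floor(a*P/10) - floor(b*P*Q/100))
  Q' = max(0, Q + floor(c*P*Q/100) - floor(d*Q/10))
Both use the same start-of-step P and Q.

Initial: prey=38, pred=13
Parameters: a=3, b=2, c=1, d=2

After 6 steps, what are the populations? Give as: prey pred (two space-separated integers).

Answer: 18 31

Derivation:
Step 1: prey: 38+11-9=40; pred: 13+4-2=15
Step 2: prey: 40+12-12=40; pred: 15+6-3=18
Step 3: prey: 40+12-14=38; pred: 18+7-3=22
Step 4: prey: 38+11-16=33; pred: 22+8-4=26
Step 5: prey: 33+9-17=25; pred: 26+8-5=29
Step 6: prey: 25+7-14=18; pred: 29+7-5=31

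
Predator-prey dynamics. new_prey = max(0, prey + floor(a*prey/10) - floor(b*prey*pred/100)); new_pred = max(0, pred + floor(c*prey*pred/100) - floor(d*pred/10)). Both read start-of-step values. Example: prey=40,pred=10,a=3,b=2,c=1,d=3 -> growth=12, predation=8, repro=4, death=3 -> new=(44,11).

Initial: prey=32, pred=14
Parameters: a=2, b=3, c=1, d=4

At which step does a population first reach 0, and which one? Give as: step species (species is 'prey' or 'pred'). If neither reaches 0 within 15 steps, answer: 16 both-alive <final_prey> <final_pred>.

Answer: 16 both-alive 53 2

Derivation:
Step 1: prey: 32+6-13=25; pred: 14+4-5=13
Step 2: prey: 25+5-9=21; pred: 13+3-5=11
Step 3: prey: 21+4-6=19; pred: 11+2-4=9
Step 4: prey: 19+3-5=17; pred: 9+1-3=7
Step 5: prey: 17+3-3=17; pred: 7+1-2=6
Step 6: prey: 17+3-3=17; pred: 6+1-2=5
Step 7: prey: 17+3-2=18; pred: 5+0-2=3
Step 8: prey: 18+3-1=20; pred: 3+0-1=2
Step 9: prey: 20+4-1=23; pred: 2+0-0=2
Step 10: prey: 23+4-1=26; pred: 2+0-0=2
Step 11: prey: 26+5-1=30; pred: 2+0-0=2
Step 12: prey: 30+6-1=35; pred: 2+0-0=2
Step 13: prey: 35+7-2=40; pred: 2+0-0=2
Step 14: prey: 40+8-2=46; pred: 2+0-0=2
Step 15: prey: 46+9-2=53; pred: 2+0-0=2
No extinction within 15 steps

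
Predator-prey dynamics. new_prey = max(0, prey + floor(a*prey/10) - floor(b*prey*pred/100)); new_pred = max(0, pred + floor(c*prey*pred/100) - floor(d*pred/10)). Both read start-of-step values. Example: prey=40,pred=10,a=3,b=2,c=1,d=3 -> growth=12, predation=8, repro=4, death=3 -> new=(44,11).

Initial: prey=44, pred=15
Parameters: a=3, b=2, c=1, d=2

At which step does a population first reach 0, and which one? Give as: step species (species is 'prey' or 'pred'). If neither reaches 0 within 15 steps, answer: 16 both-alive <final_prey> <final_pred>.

Step 1: prey: 44+13-13=44; pred: 15+6-3=18
Step 2: prey: 44+13-15=42; pred: 18+7-3=22
Step 3: prey: 42+12-18=36; pred: 22+9-4=27
Step 4: prey: 36+10-19=27; pred: 27+9-5=31
Step 5: prey: 27+8-16=19; pred: 31+8-6=33
Step 6: prey: 19+5-12=12; pred: 33+6-6=33
Step 7: prey: 12+3-7=8; pred: 33+3-6=30
Step 8: prey: 8+2-4=6; pred: 30+2-6=26
Step 9: prey: 6+1-3=4; pred: 26+1-5=22
Step 10: prey: 4+1-1=4; pred: 22+0-4=18
Step 11: prey: 4+1-1=4; pred: 18+0-3=15
Step 12: prey: 4+1-1=4; pred: 15+0-3=12
Step 13: prey: 4+1-0=5; pred: 12+0-2=10
Step 14: prey: 5+1-1=5; pred: 10+0-2=8
Step 15: prey: 5+1-0=6; pred: 8+0-1=7
No extinction within 15 steps

Answer: 16 both-alive 6 7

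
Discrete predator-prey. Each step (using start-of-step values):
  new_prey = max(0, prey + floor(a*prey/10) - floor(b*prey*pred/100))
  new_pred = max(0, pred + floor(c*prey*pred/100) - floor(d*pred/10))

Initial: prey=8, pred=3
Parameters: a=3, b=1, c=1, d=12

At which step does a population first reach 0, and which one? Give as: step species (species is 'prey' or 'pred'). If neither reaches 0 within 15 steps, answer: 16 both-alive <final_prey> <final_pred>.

Answer: 1 pred

Derivation:
Step 1: prey: 8+2-0=10; pred: 3+0-3=0
First extinction: pred at step 1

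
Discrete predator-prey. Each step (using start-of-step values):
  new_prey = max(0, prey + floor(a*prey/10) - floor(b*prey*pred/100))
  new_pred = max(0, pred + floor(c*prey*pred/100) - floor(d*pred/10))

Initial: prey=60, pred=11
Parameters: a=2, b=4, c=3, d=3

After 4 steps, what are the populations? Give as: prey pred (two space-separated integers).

Answer: 0 35

Derivation:
Step 1: prey: 60+12-26=46; pred: 11+19-3=27
Step 2: prey: 46+9-49=6; pred: 27+37-8=56
Step 3: prey: 6+1-13=0; pred: 56+10-16=50
Step 4: prey: 0+0-0=0; pred: 50+0-15=35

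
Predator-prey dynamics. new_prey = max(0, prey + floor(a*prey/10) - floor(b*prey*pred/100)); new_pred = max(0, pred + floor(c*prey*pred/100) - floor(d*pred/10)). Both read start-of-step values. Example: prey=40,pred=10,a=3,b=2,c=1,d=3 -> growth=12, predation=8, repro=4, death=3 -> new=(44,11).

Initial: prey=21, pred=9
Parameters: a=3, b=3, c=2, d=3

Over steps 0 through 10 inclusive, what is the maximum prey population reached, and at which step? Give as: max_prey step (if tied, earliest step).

Step 1: prey: 21+6-5=22; pred: 9+3-2=10
Step 2: prey: 22+6-6=22; pred: 10+4-3=11
Step 3: prey: 22+6-7=21; pred: 11+4-3=12
Step 4: prey: 21+6-7=20; pred: 12+5-3=14
Step 5: prey: 20+6-8=18; pred: 14+5-4=15
Step 6: prey: 18+5-8=15; pred: 15+5-4=16
Step 7: prey: 15+4-7=12; pred: 16+4-4=16
Step 8: prey: 12+3-5=10; pred: 16+3-4=15
Step 9: prey: 10+3-4=9; pred: 15+3-4=14
Step 10: prey: 9+2-3=8; pred: 14+2-4=12
Max prey = 22 at step 1

Answer: 22 1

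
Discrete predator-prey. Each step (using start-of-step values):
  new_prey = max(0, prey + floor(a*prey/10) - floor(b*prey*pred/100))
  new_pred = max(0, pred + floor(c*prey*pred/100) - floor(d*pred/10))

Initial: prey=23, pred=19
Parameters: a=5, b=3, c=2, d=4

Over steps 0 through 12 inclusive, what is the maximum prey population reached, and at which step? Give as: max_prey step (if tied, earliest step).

Answer: 27 12

Derivation:
Step 1: prey: 23+11-13=21; pred: 19+8-7=20
Step 2: prey: 21+10-12=19; pred: 20+8-8=20
Step 3: prey: 19+9-11=17; pred: 20+7-8=19
Step 4: prey: 17+8-9=16; pred: 19+6-7=18
Step 5: prey: 16+8-8=16; pred: 18+5-7=16
Step 6: prey: 16+8-7=17; pred: 16+5-6=15
Step 7: prey: 17+8-7=18; pred: 15+5-6=14
Step 8: prey: 18+9-7=20; pred: 14+5-5=14
Step 9: prey: 20+10-8=22; pred: 14+5-5=14
Step 10: prey: 22+11-9=24; pred: 14+6-5=15
Step 11: prey: 24+12-10=26; pred: 15+7-6=16
Step 12: prey: 26+13-12=27; pred: 16+8-6=18
Max prey = 27 at step 12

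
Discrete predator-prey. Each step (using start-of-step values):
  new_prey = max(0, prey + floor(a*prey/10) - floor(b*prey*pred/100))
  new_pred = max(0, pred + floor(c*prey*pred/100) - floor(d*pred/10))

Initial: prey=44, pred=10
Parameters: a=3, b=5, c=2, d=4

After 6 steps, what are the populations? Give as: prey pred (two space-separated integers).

Step 1: prey: 44+13-22=35; pred: 10+8-4=14
Step 2: prey: 35+10-24=21; pred: 14+9-5=18
Step 3: prey: 21+6-18=9; pred: 18+7-7=18
Step 4: prey: 9+2-8=3; pred: 18+3-7=14
Step 5: prey: 3+0-2=1; pred: 14+0-5=9
Step 6: prey: 1+0-0=1; pred: 9+0-3=6

Answer: 1 6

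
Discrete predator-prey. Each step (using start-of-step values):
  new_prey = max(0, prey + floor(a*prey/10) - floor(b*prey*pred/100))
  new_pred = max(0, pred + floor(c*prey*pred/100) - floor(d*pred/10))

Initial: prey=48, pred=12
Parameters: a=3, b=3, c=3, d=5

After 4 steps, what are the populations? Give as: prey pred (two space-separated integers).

Answer: 0 29

Derivation:
Step 1: prey: 48+14-17=45; pred: 12+17-6=23
Step 2: prey: 45+13-31=27; pred: 23+31-11=43
Step 3: prey: 27+8-34=1; pred: 43+34-21=56
Step 4: prey: 1+0-1=0; pred: 56+1-28=29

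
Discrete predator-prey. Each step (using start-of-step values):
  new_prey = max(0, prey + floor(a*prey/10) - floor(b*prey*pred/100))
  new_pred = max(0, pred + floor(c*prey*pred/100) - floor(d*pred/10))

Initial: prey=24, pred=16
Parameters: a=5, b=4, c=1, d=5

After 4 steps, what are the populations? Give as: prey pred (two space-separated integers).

Answer: 34 4

Derivation:
Step 1: prey: 24+12-15=21; pred: 16+3-8=11
Step 2: prey: 21+10-9=22; pred: 11+2-5=8
Step 3: prey: 22+11-7=26; pred: 8+1-4=5
Step 4: prey: 26+13-5=34; pred: 5+1-2=4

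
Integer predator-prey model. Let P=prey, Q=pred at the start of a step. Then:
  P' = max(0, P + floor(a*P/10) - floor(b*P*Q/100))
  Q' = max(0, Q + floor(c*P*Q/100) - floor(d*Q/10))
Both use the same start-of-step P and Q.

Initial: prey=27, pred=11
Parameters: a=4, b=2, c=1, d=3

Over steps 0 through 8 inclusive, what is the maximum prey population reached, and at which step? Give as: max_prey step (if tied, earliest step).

Answer: 75 7

Derivation:
Step 1: prey: 27+10-5=32; pred: 11+2-3=10
Step 2: prey: 32+12-6=38; pred: 10+3-3=10
Step 3: prey: 38+15-7=46; pred: 10+3-3=10
Step 4: prey: 46+18-9=55; pred: 10+4-3=11
Step 5: prey: 55+22-12=65; pred: 11+6-3=14
Step 6: prey: 65+26-18=73; pred: 14+9-4=19
Step 7: prey: 73+29-27=75; pred: 19+13-5=27
Step 8: prey: 75+30-40=65; pred: 27+20-8=39
Max prey = 75 at step 7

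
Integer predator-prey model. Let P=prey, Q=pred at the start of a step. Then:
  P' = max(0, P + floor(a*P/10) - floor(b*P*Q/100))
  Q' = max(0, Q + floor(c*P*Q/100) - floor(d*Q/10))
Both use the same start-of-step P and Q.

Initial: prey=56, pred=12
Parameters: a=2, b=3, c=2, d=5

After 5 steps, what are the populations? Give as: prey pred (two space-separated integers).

Step 1: prey: 56+11-20=47; pred: 12+13-6=19
Step 2: prey: 47+9-26=30; pred: 19+17-9=27
Step 3: prey: 30+6-24=12; pred: 27+16-13=30
Step 4: prey: 12+2-10=4; pred: 30+7-15=22
Step 5: prey: 4+0-2=2; pred: 22+1-11=12

Answer: 2 12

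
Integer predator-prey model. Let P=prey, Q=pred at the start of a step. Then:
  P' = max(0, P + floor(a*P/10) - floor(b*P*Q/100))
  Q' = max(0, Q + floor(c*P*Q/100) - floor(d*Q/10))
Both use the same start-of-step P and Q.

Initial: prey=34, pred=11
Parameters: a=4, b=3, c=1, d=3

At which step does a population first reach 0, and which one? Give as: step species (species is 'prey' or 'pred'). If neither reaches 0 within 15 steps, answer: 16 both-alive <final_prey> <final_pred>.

Step 1: prey: 34+13-11=36; pred: 11+3-3=11
Step 2: prey: 36+14-11=39; pred: 11+3-3=11
Step 3: prey: 39+15-12=42; pred: 11+4-3=12
Step 4: prey: 42+16-15=43; pred: 12+5-3=14
Step 5: prey: 43+17-18=42; pred: 14+6-4=16
Step 6: prey: 42+16-20=38; pred: 16+6-4=18
Step 7: prey: 38+15-20=33; pred: 18+6-5=19
Step 8: prey: 33+13-18=28; pred: 19+6-5=20
Step 9: prey: 28+11-16=23; pred: 20+5-6=19
Step 10: prey: 23+9-13=19; pred: 19+4-5=18
Step 11: prey: 19+7-10=16; pred: 18+3-5=16
Step 12: prey: 16+6-7=15; pred: 16+2-4=14
Step 13: prey: 15+6-6=15; pred: 14+2-4=12
Step 14: prey: 15+6-5=16; pred: 12+1-3=10
Step 15: prey: 16+6-4=18; pred: 10+1-3=8
No extinction within 15 steps

Answer: 16 both-alive 18 8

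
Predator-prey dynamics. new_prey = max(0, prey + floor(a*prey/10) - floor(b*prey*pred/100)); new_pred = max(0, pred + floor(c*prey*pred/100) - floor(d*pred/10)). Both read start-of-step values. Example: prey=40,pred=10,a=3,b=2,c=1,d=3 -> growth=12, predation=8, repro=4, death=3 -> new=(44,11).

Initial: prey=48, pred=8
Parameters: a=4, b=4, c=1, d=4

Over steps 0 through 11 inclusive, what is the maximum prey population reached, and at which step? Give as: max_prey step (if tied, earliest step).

Step 1: prey: 48+19-15=52; pred: 8+3-3=8
Step 2: prey: 52+20-16=56; pred: 8+4-3=9
Step 3: prey: 56+22-20=58; pred: 9+5-3=11
Step 4: prey: 58+23-25=56; pred: 11+6-4=13
Step 5: prey: 56+22-29=49; pred: 13+7-5=15
Step 6: prey: 49+19-29=39; pred: 15+7-6=16
Step 7: prey: 39+15-24=30; pred: 16+6-6=16
Step 8: prey: 30+12-19=23; pred: 16+4-6=14
Step 9: prey: 23+9-12=20; pred: 14+3-5=12
Step 10: prey: 20+8-9=19; pred: 12+2-4=10
Step 11: prey: 19+7-7=19; pred: 10+1-4=7
Max prey = 58 at step 3

Answer: 58 3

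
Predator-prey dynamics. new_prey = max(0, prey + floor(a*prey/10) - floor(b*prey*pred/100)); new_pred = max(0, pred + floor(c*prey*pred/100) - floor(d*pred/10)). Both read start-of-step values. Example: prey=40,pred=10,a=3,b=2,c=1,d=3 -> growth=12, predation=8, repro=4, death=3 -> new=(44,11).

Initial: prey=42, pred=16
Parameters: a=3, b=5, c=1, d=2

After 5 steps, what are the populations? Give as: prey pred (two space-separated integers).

Step 1: prey: 42+12-33=21; pred: 16+6-3=19
Step 2: prey: 21+6-19=8; pred: 19+3-3=19
Step 3: prey: 8+2-7=3; pred: 19+1-3=17
Step 4: prey: 3+0-2=1; pred: 17+0-3=14
Step 5: prey: 1+0-0=1; pred: 14+0-2=12

Answer: 1 12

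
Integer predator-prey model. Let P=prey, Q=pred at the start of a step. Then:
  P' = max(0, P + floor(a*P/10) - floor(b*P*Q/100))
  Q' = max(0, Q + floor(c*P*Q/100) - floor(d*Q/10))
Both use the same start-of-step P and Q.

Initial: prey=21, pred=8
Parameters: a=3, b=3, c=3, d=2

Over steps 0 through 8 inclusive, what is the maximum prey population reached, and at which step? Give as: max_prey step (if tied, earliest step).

Answer: 22 1

Derivation:
Step 1: prey: 21+6-5=22; pred: 8+5-1=12
Step 2: prey: 22+6-7=21; pred: 12+7-2=17
Step 3: prey: 21+6-10=17; pred: 17+10-3=24
Step 4: prey: 17+5-12=10; pred: 24+12-4=32
Step 5: prey: 10+3-9=4; pred: 32+9-6=35
Step 6: prey: 4+1-4=1; pred: 35+4-7=32
Step 7: prey: 1+0-0=1; pred: 32+0-6=26
Step 8: prey: 1+0-0=1; pred: 26+0-5=21
Max prey = 22 at step 1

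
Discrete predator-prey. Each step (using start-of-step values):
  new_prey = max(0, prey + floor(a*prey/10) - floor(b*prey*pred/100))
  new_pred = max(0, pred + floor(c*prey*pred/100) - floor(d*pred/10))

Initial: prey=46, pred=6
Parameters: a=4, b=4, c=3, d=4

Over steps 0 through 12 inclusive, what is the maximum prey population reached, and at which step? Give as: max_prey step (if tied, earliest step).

Answer: 53 1

Derivation:
Step 1: prey: 46+18-11=53; pred: 6+8-2=12
Step 2: prey: 53+21-25=49; pred: 12+19-4=27
Step 3: prey: 49+19-52=16; pred: 27+39-10=56
Step 4: prey: 16+6-35=0; pred: 56+26-22=60
Step 5: prey: 0+0-0=0; pred: 60+0-24=36
Step 6: prey: 0+0-0=0; pred: 36+0-14=22
Step 7: prey: 0+0-0=0; pred: 22+0-8=14
Step 8: prey: 0+0-0=0; pred: 14+0-5=9
Step 9: prey: 0+0-0=0; pred: 9+0-3=6
Step 10: prey: 0+0-0=0; pred: 6+0-2=4
Step 11: prey: 0+0-0=0; pred: 4+0-1=3
Step 12: prey: 0+0-0=0; pred: 3+0-1=2
Max prey = 53 at step 1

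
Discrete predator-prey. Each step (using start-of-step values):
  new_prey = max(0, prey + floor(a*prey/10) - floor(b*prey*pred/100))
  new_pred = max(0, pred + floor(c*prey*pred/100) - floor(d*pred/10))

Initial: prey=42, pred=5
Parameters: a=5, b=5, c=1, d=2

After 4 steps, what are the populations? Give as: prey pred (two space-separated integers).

Answer: 64 18

Derivation:
Step 1: prey: 42+21-10=53; pred: 5+2-1=6
Step 2: prey: 53+26-15=64; pred: 6+3-1=8
Step 3: prey: 64+32-25=71; pred: 8+5-1=12
Step 4: prey: 71+35-42=64; pred: 12+8-2=18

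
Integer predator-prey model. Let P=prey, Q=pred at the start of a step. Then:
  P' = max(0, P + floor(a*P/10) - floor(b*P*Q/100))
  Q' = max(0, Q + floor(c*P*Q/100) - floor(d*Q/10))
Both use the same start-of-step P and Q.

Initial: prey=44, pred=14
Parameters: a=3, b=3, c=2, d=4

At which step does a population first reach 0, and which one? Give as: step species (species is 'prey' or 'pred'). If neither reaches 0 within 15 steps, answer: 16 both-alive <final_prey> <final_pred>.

Answer: 16 both-alive 1 2

Derivation:
Step 1: prey: 44+13-18=39; pred: 14+12-5=21
Step 2: prey: 39+11-24=26; pred: 21+16-8=29
Step 3: prey: 26+7-22=11; pred: 29+15-11=33
Step 4: prey: 11+3-10=4; pred: 33+7-13=27
Step 5: prey: 4+1-3=2; pred: 27+2-10=19
Step 6: prey: 2+0-1=1; pred: 19+0-7=12
Step 7: prey: 1+0-0=1; pred: 12+0-4=8
Step 8: prey: 1+0-0=1; pred: 8+0-3=5
Step 9: prey: 1+0-0=1; pred: 5+0-2=3
Step 10: prey: 1+0-0=1; pred: 3+0-1=2
Step 11: prey: 1+0-0=1; pred: 2+0-0=2
Steps 12-15: state stable at prey=1, pred=2 (no change)
No extinction within 15 steps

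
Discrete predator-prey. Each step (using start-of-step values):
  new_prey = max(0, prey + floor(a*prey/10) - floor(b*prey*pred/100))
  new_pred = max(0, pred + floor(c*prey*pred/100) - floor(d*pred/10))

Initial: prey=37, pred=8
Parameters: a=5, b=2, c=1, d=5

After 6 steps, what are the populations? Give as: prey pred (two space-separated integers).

Step 1: prey: 37+18-5=50; pred: 8+2-4=6
Step 2: prey: 50+25-6=69; pred: 6+3-3=6
Step 3: prey: 69+34-8=95; pred: 6+4-3=7
Step 4: prey: 95+47-13=129; pred: 7+6-3=10
Step 5: prey: 129+64-25=168; pred: 10+12-5=17
Step 6: prey: 168+84-57=195; pred: 17+28-8=37

Answer: 195 37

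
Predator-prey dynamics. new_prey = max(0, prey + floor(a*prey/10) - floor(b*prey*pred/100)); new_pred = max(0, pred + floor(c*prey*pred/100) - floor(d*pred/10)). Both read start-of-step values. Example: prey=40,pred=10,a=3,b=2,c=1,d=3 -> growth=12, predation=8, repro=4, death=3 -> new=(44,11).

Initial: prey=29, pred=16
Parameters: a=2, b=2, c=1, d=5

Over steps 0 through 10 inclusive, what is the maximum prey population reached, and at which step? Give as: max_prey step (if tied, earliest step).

Step 1: prey: 29+5-9=25; pred: 16+4-8=12
Step 2: prey: 25+5-6=24; pred: 12+3-6=9
Step 3: prey: 24+4-4=24; pred: 9+2-4=7
Step 4: prey: 24+4-3=25; pred: 7+1-3=5
Step 5: prey: 25+5-2=28; pred: 5+1-2=4
Step 6: prey: 28+5-2=31; pred: 4+1-2=3
Step 7: prey: 31+6-1=36; pred: 3+0-1=2
Step 8: prey: 36+7-1=42; pred: 2+0-1=1
Step 9: prey: 42+8-0=50; pred: 1+0-0=1
Step 10: prey: 50+10-1=59; pred: 1+0-0=1
Max prey = 59 at step 10

Answer: 59 10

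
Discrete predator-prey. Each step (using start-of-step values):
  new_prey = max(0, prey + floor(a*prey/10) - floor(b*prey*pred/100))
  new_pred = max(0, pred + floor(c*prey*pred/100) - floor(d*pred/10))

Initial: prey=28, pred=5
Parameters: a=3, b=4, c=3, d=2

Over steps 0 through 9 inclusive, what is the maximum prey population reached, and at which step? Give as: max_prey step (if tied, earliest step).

Step 1: prey: 28+8-5=31; pred: 5+4-1=8
Step 2: prey: 31+9-9=31; pred: 8+7-1=14
Step 3: prey: 31+9-17=23; pred: 14+13-2=25
Step 4: prey: 23+6-23=6; pred: 25+17-5=37
Step 5: prey: 6+1-8=0; pred: 37+6-7=36
Step 6: prey: 0+0-0=0; pred: 36+0-7=29
Step 7: prey: 0+0-0=0; pred: 29+0-5=24
Step 8: prey: 0+0-0=0; pred: 24+0-4=20
Step 9: prey: 0+0-0=0; pred: 20+0-4=16
Max prey = 31 at step 1

Answer: 31 1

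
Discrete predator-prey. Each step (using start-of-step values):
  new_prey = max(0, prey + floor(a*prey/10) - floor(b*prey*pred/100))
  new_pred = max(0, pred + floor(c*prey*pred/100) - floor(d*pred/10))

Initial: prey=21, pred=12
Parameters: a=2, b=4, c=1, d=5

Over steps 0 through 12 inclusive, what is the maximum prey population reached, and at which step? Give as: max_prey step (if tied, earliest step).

Step 1: prey: 21+4-10=15; pred: 12+2-6=8
Step 2: prey: 15+3-4=14; pred: 8+1-4=5
Step 3: prey: 14+2-2=14; pred: 5+0-2=3
Step 4: prey: 14+2-1=15; pred: 3+0-1=2
Step 5: prey: 15+3-1=17; pred: 2+0-1=1
Step 6: prey: 17+3-0=20; pred: 1+0-0=1
Step 7: prey: 20+4-0=24; pred: 1+0-0=1
Step 8: prey: 24+4-0=28; pred: 1+0-0=1
Step 9: prey: 28+5-1=32; pred: 1+0-0=1
Step 10: prey: 32+6-1=37; pred: 1+0-0=1
Step 11: prey: 37+7-1=43; pred: 1+0-0=1
Step 12: prey: 43+8-1=50; pred: 1+0-0=1
Max prey = 50 at step 12

Answer: 50 12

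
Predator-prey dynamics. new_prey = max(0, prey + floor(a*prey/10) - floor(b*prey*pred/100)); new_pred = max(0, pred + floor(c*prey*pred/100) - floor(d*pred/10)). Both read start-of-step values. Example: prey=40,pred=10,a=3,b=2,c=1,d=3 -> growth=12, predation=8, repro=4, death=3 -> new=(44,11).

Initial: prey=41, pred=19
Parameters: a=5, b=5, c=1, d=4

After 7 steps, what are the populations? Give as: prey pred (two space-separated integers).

Step 1: prey: 41+20-38=23; pred: 19+7-7=19
Step 2: prey: 23+11-21=13; pred: 19+4-7=16
Step 3: prey: 13+6-10=9; pred: 16+2-6=12
Step 4: prey: 9+4-5=8; pred: 12+1-4=9
Step 5: prey: 8+4-3=9; pred: 9+0-3=6
Step 6: prey: 9+4-2=11; pred: 6+0-2=4
Step 7: prey: 11+5-2=14; pred: 4+0-1=3

Answer: 14 3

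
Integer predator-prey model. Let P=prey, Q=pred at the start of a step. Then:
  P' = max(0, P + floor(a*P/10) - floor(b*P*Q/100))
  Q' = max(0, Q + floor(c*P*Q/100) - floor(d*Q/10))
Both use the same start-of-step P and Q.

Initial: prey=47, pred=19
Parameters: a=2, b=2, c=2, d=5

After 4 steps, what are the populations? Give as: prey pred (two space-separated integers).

Answer: 6 27

Derivation:
Step 1: prey: 47+9-17=39; pred: 19+17-9=27
Step 2: prey: 39+7-21=25; pred: 27+21-13=35
Step 3: prey: 25+5-17=13; pred: 35+17-17=35
Step 4: prey: 13+2-9=6; pred: 35+9-17=27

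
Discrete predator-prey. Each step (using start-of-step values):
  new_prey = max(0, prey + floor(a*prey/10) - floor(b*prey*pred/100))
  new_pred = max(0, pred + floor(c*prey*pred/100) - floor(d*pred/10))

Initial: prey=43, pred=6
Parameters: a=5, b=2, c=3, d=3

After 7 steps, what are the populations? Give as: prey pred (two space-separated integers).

Step 1: prey: 43+21-5=59; pred: 6+7-1=12
Step 2: prey: 59+29-14=74; pred: 12+21-3=30
Step 3: prey: 74+37-44=67; pred: 30+66-9=87
Step 4: prey: 67+33-116=0; pred: 87+174-26=235
Step 5: prey: 0+0-0=0; pred: 235+0-70=165
Step 6: prey: 0+0-0=0; pred: 165+0-49=116
Step 7: prey: 0+0-0=0; pred: 116+0-34=82

Answer: 0 82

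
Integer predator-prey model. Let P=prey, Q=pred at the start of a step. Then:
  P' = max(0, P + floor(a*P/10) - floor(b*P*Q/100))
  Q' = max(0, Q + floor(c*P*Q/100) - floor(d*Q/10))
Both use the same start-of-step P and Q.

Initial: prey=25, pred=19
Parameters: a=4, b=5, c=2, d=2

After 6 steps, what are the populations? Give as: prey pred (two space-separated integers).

Answer: 0 12

Derivation:
Step 1: prey: 25+10-23=12; pred: 19+9-3=25
Step 2: prey: 12+4-15=1; pred: 25+6-5=26
Step 3: prey: 1+0-1=0; pred: 26+0-5=21
Step 4: prey: 0+0-0=0; pred: 21+0-4=17
Step 5: prey: 0+0-0=0; pred: 17+0-3=14
Step 6: prey: 0+0-0=0; pred: 14+0-2=12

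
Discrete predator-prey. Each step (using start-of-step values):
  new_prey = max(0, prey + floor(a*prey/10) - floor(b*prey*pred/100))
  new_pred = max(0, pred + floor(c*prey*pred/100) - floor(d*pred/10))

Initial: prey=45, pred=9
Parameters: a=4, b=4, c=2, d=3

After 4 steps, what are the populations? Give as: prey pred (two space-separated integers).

Step 1: prey: 45+18-16=47; pred: 9+8-2=15
Step 2: prey: 47+18-28=37; pred: 15+14-4=25
Step 3: prey: 37+14-37=14; pred: 25+18-7=36
Step 4: prey: 14+5-20=0; pred: 36+10-10=36

Answer: 0 36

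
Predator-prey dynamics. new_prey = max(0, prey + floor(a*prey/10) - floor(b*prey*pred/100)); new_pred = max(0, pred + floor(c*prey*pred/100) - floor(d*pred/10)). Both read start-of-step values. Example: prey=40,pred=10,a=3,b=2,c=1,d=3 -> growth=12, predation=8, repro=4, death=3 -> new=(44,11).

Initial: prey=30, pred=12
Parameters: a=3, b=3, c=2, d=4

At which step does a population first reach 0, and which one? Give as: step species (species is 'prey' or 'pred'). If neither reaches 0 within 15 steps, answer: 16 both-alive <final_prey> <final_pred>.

Answer: 16 both-alive 26 2

Derivation:
Step 1: prey: 30+9-10=29; pred: 12+7-4=15
Step 2: prey: 29+8-13=24; pred: 15+8-6=17
Step 3: prey: 24+7-12=19; pred: 17+8-6=19
Step 4: prey: 19+5-10=14; pred: 19+7-7=19
Step 5: prey: 14+4-7=11; pred: 19+5-7=17
Step 6: prey: 11+3-5=9; pred: 17+3-6=14
Step 7: prey: 9+2-3=8; pred: 14+2-5=11
Step 8: prey: 8+2-2=8; pred: 11+1-4=8
Step 9: prey: 8+2-1=9; pred: 8+1-3=6
Step 10: prey: 9+2-1=10; pred: 6+1-2=5
Step 11: prey: 10+3-1=12; pred: 5+1-2=4
Step 12: prey: 12+3-1=14; pred: 4+0-1=3
Step 13: prey: 14+4-1=17; pred: 3+0-1=2
Step 14: prey: 17+5-1=21; pred: 2+0-0=2
Step 15: prey: 21+6-1=26; pred: 2+0-0=2
No extinction within 15 steps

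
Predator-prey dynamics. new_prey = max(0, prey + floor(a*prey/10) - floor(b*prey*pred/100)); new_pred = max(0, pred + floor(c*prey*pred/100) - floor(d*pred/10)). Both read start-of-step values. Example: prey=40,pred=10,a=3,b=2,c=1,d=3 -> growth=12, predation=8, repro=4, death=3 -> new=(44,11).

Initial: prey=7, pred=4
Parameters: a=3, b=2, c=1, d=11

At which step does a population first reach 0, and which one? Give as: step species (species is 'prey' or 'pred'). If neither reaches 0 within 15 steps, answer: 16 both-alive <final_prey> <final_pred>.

Answer: 1 pred

Derivation:
Step 1: prey: 7+2-0=9; pred: 4+0-4=0
First extinction: pred at step 1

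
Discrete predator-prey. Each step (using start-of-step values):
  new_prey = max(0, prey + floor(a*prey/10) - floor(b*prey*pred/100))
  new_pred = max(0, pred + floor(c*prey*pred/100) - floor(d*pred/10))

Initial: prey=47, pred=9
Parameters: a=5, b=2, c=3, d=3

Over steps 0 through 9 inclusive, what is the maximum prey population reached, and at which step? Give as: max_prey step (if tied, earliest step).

Answer: 70 2

Derivation:
Step 1: prey: 47+23-8=62; pred: 9+12-2=19
Step 2: prey: 62+31-23=70; pred: 19+35-5=49
Step 3: prey: 70+35-68=37; pred: 49+102-14=137
Step 4: prey: 37+18-101=0; pred: 137+152-41=248
Step 5: prey: 0+0-0=0; pred: 248+0-74=174
Step 6: prey: 0+0-0=0; pred: 174+0-52=122
Step 7: prey: 0+0-0=0; pred: 122+0-36=86
Step 8: prey: 0+0-0=0; pred: 86+0-25=61
Step 9: prey: 0+0-0=0; pred: 61+0-18=43
Max prey = 70 at step 2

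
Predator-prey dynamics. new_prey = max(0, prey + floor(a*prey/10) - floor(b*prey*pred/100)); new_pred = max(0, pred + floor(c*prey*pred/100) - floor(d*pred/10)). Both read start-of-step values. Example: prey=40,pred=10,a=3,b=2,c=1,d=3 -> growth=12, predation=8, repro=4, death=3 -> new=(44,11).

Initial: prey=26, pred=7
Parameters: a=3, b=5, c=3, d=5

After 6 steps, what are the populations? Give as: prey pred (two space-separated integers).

Step 1: prey: 26+7-9=24; pred: 7+5-3=9
Step 2: prey: 24+7-10=21; pred: 9+6-4=11
Step 3: prey: 21+6-11=16; pred: 11+6-5=12
Step 4: prey: 16+4-9=11; pred: 12+5-6=11
Step 5: prey: 11+3-6=8; pred: 11+3-5=9
Step 6: prey: 8+2-3=7; pred: 9+2-4=7

Answer: 7 7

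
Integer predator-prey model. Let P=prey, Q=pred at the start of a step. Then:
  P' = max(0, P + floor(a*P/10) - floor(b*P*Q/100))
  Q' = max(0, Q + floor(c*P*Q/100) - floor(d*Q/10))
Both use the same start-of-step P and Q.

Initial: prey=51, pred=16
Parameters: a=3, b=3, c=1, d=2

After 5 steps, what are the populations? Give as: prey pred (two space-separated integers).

Answer: 4 22

Derivation:
Step 1: prey: 51+15-24=42; pred: 16+8-3=21
Step 2: prey: 42+12-26=28; pred: 21+8-4=25
Step 3: prey: 28+8-21=15; pred: 25+7-5=27
Step 4: prey: 15+4-12=7; pred: 27+4-5=26
Step 5: prey: 7+2-5=4; pred: 26+1-5=22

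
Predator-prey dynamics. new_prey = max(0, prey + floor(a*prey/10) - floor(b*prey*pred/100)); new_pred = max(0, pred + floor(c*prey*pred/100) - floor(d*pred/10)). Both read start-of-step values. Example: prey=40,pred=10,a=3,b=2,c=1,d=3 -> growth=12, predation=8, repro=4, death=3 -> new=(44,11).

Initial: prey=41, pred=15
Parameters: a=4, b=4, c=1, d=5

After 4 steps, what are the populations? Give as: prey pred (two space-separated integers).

Answer: 28 7

Derivation:
Step 1: prey: 41+16-24=33; pred: 15+6-7=14
Step 2: prey: 33+13-18=28; pred: 14+4-7=11
Step 3: prey: 28+11-12=27; pred: 11+3-5=9
Step 4: prey: 27+10-9=28; pred: 9+2-4=7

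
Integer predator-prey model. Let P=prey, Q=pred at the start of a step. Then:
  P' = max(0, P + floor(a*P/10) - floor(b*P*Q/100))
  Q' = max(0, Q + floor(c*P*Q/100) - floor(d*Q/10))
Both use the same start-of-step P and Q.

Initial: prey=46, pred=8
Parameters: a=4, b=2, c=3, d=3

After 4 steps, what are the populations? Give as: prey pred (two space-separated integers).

Answer: 0 179

Derivation:
Step 1: prey: 46+18-7=57; pred: 8+11-2=17
Step 2: prey: 57+22-19=60; pred: 17+29-5=41
Step 3: prey: 60+24-49=35; pred: 41+73-12=102
Step 4: prey: 35+14-71=0; pred: 102+107-30=179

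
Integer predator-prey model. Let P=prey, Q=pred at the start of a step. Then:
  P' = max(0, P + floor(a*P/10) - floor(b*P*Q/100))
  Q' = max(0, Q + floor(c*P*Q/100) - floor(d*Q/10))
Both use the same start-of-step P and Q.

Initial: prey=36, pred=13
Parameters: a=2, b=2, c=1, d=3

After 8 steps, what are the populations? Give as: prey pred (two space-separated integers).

Step 1: prey: 36+7-9=34; pred: 13+4-3=14
Step 2: prey: 34+6-9=31; pred: 14+4-4=14
Step 3: prey: 31+6-8=29; pred: 14+4-4=14
Step 4: prey: 29+5-8=26; pred: 14+4-4=14
Step 5: prey: 26+5-7=24; pred: 14+3-4=13
Step 6: prey: 24+4-6=22; pred: 13+3-3=13
Step 7: prey: 22+4-5=21; pred: 13+2-3=12
Step 8: prey: 21+4-5=20; pred: 12+2-3=11

Answer: 20 11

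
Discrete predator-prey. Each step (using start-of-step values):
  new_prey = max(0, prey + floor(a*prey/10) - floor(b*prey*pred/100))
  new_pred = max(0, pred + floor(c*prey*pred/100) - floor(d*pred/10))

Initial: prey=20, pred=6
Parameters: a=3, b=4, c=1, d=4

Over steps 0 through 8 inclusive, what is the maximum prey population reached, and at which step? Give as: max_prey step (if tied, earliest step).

Answer: 74 8

Derivation:
Step 1: prey: 20+6-4=22; pred: 6+1-2=5
Step 2: prey: 22+6-4=24; pred: 5+1-2=4
Step 3: prey: 24+7-3=28; pred: 4+0-1=3
Step 4: prey: 28+8-3=33; pred: 3+0-1=2
Step 5: prey: 33+9-2=40; pred: 2+0-0=2
Step 6: prey: 40+12-3=49; pred: 2+0-0=2
Step 7: prey: 49+14-3=60; pred: 2+0-0=2
Step 8: prey: 60+18-4=74; pred: 2+1-0=3
Max prey = 74 at step 8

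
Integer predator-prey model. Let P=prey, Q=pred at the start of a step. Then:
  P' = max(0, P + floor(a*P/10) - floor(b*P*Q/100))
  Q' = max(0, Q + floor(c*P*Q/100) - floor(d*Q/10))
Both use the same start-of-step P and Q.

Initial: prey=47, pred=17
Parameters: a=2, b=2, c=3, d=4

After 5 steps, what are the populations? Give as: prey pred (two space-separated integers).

Answer: 0 29

Derivation:
Step 1: prey: 47+9-15=41; pred: 17+23-6=34
Step 2: prey: 41+8-27=22; pred: 34+41-13=62
Step 3: prey: 22+4-27=0; pred: 62+40-24=78
Step 4: prey: 0+0-0=0; pred: 78+0-31=47
Step 5: prey: 0+0-0=0; pred: 47+0-18=29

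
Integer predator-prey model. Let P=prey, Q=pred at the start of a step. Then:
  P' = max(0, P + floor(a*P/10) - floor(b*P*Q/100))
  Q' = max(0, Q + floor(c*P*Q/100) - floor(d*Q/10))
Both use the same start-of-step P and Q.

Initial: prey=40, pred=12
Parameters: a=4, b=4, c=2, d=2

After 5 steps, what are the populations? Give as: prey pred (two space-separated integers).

Step 1: prey: 40+16-19=37; pred: 12+9-2=19
Step 2: prey: 37+14-28=23; pred: 19+14-3=30
Step 3: prey: 23+9-27=5; pred: 30+13-6=37
Step 4: prey: 5+2-7=0; pred: 37+3-7=33
Step 5: prey: 0+0-0=0; pred: 33+0-6=27

Answer: 0 27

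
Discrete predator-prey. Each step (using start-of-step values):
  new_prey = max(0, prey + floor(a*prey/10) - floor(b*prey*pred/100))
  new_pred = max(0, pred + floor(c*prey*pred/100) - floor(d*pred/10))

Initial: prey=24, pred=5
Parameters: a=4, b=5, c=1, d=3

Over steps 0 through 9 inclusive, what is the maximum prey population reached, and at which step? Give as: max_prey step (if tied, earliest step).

Step 1: prey: 24+9-6=27; pred: 5+1-1=5
Step 2: prey: 27+10-6=31; pred: 5+1-1=5
Step 3: prey: 31+12-7=36; pred: 5+1-1=5
Step 4: prey: 36+14-9=41; pred: 5+1-1=5
Step 5: prey: 41+16-10=47; pred: 5+2-1=6
Step 6: prey: 47+18-14=51; pred: 6+2-1=7
Step 7: prey: 51+20-17=54; pred: 7+3-2=8
Step 8: prey: 54+21-21=54; pred: 8+4-2=10
Step 9: prey: 54+21-27=48; pred: 10+5-3=12
Max prey = 54 at step 7

Answer: 54 7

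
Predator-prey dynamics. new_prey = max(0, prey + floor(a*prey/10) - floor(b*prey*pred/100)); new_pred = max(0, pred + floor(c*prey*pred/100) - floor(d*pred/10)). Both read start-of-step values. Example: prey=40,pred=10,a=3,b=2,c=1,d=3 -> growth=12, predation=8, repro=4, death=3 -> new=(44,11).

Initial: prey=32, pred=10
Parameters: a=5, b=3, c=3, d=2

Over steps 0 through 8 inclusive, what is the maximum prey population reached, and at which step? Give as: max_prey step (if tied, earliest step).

Step 1: prey: 32+16-9=39; pred: 10+9-2=17
Step 2: prey: 39+19-19=39; pred: 17+19-3=33
Step 3: prey: 39+19-38=20; pred: 33+38-6=65
Step 4: prey: 20+10-39=0; pred: 65+39-13=91
Step 5: prey: 0+0-0=0; pred: 91+0-18=73
Step 6: prey: 0+0-0=0; pred: 73+0-14=59
Step 7: prey: 0+0-0=0; pred: 59+0-11=48
Step 8: prey: 0+0-0=0; pred: 48+0-9=39
Max prey = 39 at step 1

Answer: 39 1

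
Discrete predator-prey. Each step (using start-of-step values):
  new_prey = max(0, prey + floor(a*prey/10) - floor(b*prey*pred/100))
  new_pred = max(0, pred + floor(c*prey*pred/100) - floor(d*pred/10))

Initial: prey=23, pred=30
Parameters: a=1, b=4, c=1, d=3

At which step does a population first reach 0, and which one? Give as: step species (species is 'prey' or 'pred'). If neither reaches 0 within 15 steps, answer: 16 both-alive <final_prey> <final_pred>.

Step 1: prey: 23+2-27=0; pred: 30+6-9=27
First extinction: prey at step 1

Answer: 1 prey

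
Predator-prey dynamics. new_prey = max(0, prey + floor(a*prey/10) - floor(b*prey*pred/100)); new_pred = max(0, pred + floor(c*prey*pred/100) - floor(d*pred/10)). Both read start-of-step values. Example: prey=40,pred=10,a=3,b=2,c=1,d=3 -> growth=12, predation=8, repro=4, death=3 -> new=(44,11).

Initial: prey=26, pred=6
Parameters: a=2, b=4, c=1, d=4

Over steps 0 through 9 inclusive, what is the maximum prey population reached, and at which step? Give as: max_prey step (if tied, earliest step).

Step 1: prey: 26+5-6=25; pred: 6+1-2=5
Step 2: prey: 25+5-5=25; pred: 5+1-2=4
Step 3: prey: 25+5-4=26; pred: 4+1-1=4
Step 4: prey: 26+5-4=27; pred: 4+1-1=4
Step 5: prey: 27+5-4=28; pred: 4+1-1=4
Step 6: prey: 28+5-4=29; pred: 4+1-1=4
Step 7: prey: 29+5-4=30; pred: 4+1-1=4
Step 8: prey: 30+6-4=32; pred: 4+1-1=4
Step 9: prey: 32+6-5=33; pred: 4+1-1=4
Max prey = 33 at step 9

Answer: 33 9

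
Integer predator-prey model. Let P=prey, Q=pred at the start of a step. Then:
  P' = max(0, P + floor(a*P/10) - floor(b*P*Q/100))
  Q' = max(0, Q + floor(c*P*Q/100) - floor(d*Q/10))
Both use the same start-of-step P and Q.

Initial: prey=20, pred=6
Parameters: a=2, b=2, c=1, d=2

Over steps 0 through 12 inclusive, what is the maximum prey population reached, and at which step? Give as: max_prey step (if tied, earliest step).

Answer: 43 10

Derivation:
Step 1: prey: 20+4-2=22; pred: 6+1-1=6
Step 2: prey: 22+4-2=24; pred: 6+1-1=6
Step 3: prey: 24+4-2=26; pred: 6+1-1=6
Step 4: prey: 26+5-3=28; pred: 6+1-1=6
Step 5: prey: 28+5-3=30; pred: 6+1-1=6
Step 6: prey: 30+6-3=33; pred: 6+1-1=6
Step 7: prey: 33+6-3=36; pred: 6+1-1=6
Step 8: prey: 36+7-4=39; pred: 6+2-1=7
Step 9: prey: 39+7-5=41; pred: 7+2-1=8
Step 10: prey: 41+8-6=43; pred: 8+3-1=10
Step 11: prey: 43+8-8=43; pred: 10+4-2=12
Step 12: prey: 43+8-10=41; pred: 12+5-2=15
Max prey = 43 at step 10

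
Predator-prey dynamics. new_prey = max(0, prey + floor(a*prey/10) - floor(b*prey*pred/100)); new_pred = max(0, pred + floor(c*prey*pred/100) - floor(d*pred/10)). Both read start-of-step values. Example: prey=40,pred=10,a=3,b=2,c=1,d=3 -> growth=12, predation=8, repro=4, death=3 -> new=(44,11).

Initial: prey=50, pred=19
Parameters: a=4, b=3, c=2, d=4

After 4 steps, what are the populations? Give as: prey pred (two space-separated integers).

Step 1: prey: 50+20-28=42; pred: 19+19-7=31
Step 2: prey: 42+16-39=19; pred: 31+26-12=45
Step 3: prey: 19+7-25=1; pred: 45+17-18=44
Step 4: prey: 1+0-1=0; pred: 44+0-17=27

Answer: 0 27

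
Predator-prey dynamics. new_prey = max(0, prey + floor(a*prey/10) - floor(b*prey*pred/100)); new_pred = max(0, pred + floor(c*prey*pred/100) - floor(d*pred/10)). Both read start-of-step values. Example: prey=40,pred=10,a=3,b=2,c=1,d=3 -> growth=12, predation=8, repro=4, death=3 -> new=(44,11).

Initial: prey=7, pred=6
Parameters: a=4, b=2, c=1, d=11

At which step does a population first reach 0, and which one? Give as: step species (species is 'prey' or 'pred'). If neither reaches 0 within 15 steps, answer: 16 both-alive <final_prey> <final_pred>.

Step 1: prey: 7+2-0=9; pred: 6+0-6=0
First extinction: pred at step 1

Answer: 1 pred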